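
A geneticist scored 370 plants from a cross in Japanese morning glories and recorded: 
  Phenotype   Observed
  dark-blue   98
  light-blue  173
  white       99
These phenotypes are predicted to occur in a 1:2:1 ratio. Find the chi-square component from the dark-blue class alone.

0.327

The 1:2:1 ratio has 4 parts, so with N = 370 the expected counts are:
  dark-blue: 370 × 1/4 = 92.5
  light-blue: 370 × 2/4 = 185
  white: 370 × 1/4 = 92.5
Contribution of dark-blue: (98 − 92.5)² / 92.5 = 0.3270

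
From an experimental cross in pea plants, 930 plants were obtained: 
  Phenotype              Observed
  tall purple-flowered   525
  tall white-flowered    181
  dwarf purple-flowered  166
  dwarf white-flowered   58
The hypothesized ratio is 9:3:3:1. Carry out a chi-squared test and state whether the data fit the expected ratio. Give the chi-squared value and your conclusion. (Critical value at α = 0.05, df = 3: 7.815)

The 9:3:3:1 ratio has 16 parts, so with N = 930 the expected counts are:
  tall purple-flowered: 930 × 9/16 = 523.125
  tall white-flowered: 930 × 3/16 = 174.375
  dwarf purple-flowered: 930 × 3/16 = 174.375
  dwarf white-flowered: 930 × 1/16 = 58.125
χ² = Σ (O − E)² / E
  tall purple-flowered: (525 − 523.125)² / 523.125 = 0.0067
  tall white-flowered: (181 − 174.375)² / 174.375 = 0.2517
  dwarf purple-flowered: (166 − 174.375)² / 174.375 = 0.4022
  dwarf white-flowered: (58 − 58.125)² / 58.125 = 0.0003
χ² = 0.0067 + 0.2517 + 0.4022 + 0.0003 = 0.6609 ≈ 0.661
Degrees of freedom = 4 − 1 = 3; critical value at α = 0.05 is 7.815.
Since 0.661 < 7.815, we fail to reject the null hypothesis — the data are consistent with the 9:3:3:1 ratio.

0.661; consistent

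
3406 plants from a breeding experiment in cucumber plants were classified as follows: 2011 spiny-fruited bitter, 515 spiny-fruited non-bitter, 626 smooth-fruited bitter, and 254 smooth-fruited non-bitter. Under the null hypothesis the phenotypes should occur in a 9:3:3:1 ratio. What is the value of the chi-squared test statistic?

36.849

The 9:3:3:1 ratio has 16 parts, so with N = 3406 the expected counts are:
  spiny-fruited bitter: 3406 × 9/16 = 1915.875
  spiny-fruited non-bitter: 3406 × 3/16 = 638.625
  smooth-fruited bitter: 3406 × 3/16 = 638.625
  smooth-fruited non-bitter: 3406 × 1/16 = 212.875
χ² = Σ (O − E)² / E
  spiny-fruited bitter: (2011 − 1915.875)² / 1915.875 = 4.7230
  spiny-fruited non-bitter: (515 − 638.625)² / 638.625 = 23.9313
  smooth-fruited bitter: (626 − 638.625)² / 638.625 = 0.2496
  smooth-fruited non-bitter: (254 − 212.875)² / 212.875 = 7.9449
χ² = 4.7230 + 23.9313 + 0.2496 + 7.9449 = 36.8488 ≈ 36.849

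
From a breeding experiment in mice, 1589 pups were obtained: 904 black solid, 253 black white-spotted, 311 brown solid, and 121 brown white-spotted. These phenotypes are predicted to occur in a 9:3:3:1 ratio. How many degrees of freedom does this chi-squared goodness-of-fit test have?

3

A goodness-of-fit test with 4 phenotype classes has df = 4 − 1 = 3.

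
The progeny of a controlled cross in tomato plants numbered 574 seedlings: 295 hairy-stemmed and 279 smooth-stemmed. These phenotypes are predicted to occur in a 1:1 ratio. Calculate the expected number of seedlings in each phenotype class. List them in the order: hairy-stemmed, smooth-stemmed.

287, 287

The 1:1 ratio has 2 parts, so with N = 574 the expected counts are:
  hairy-stemmed: 574 × 1/2 = 287
  smooth-stemmed: 574 × 1/2 = 287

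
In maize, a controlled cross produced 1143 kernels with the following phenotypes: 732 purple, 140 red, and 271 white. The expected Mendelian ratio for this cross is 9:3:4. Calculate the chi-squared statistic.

Under the 9:3:4 hypothesis (Σ ratio = 16, N = 1143):
  purple: 1143 × 9/16 = 642.9375
  red: 1143 × 3/16 = 214.3125
  white: 1143 × 4/16 = 285.75
χ² = Σ (O − E)² / E
  purple: (732 − 642.9375)² / 642.9375 = 12.3373
  red: (140 − 214.3125)² / 214.3125 = 25.7677
  white: (271 − 285.75)² / 285.75 = 0.7614
χ² = 12.3373 + 25.7677 + 0.7614 = 38.8664 ≈ 38.866

38.866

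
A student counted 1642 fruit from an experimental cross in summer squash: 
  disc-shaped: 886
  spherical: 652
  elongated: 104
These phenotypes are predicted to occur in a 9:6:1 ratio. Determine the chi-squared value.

Expected counts for N = 1642 under a 9:6:1 ratio (total parts = 16):
  disc-shaped: 1642 × 9/16 = 923.625
  spherical: 1642 × 6/16 = 615.75
  elongated: 1642 × 1/16 = 102.625
χ² = Σ (O − E)² / E
  disc-shaped: (886 − 923.625)² / 923.625 = 1.5327
  spherical: (652 − 615.75)² / 615.75 = 2.1341
  elongated: (104 − 102.625)² / 102.625 = 0.0184
χ² = 1.5327 + 2.1341 + 0.0184 = 3.6852 ≈ 3.685

3.685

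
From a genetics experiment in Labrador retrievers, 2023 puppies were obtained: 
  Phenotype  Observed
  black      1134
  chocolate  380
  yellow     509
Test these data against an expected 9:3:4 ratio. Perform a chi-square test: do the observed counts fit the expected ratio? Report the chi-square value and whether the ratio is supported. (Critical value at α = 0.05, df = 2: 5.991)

0.036; consistent

Total ratio parts = 16. Expected numbers out of 2023:
  black: 2023 × 9/16 = 1137.9375
  chocolate: 2023 × 3/16 = 379.3125
  yellow: 2023 × 4/16 = 505.75
χ² = Σ (O − E)² / E
  black: (1134 − 1137.9375)² / 1137.9375 = 0.0136
  chocolate: (380 − 379.3125)² / 379.3125 = 0.0012
  yellow: (509 − 505.75)² / 505.75 = 0.0209
χ² = 0.0136 + 0.0012 + 0.0209 = 0.0357 ≈ 0.036
Degrees of freedom = 3 − 1 = 2; critical value at α = 0.05 is 5.991.
Since 0.036 < 5.991, we fail to reject the null hypothesis — the data are consistent with the 9:3:4 ratio.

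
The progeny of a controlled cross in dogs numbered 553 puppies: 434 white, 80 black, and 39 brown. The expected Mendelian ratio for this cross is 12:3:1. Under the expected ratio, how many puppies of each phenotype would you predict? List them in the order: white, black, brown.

Under the 12:3:1 hypothesis (Σ ratio = 16, N = 553):
  white: 553 × 12/16 = 414.75
  black: 553 × 3/16 = 103.6875
  brown: 553 × 1/16 = 34.5625

414.75, 103.6875, 34.5625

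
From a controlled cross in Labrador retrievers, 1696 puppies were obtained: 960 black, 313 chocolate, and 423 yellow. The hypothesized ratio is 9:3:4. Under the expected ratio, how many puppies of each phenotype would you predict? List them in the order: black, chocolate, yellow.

Under the 9:3:4 hypothesis (Σ ratio = 16, N = 1696):
  black: 1696 × 9/16 = 954
  chocolate: 1696 × 3/16 = 318
  yellow: 1696 × 4/16 = 424

954, 318, 424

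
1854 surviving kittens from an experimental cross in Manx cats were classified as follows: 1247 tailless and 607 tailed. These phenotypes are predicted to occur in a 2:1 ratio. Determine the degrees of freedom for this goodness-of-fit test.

1

A goodness-of-fit test with 2 phenotype classes has df = 2 − 1 = 1.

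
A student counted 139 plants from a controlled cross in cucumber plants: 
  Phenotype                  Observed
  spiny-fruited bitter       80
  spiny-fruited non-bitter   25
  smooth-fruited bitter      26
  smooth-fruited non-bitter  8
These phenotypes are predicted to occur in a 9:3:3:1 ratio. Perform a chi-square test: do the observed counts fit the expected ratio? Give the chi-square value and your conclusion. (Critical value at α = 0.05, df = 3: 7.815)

0.140; consistent

Under the 9:3:3:1 hypothesis (Σ ratio = 16, N = 139):
  spiny-fruited bitter: 139 × 9/16 = 78.1875
  spiny-fruited non-bitter: 139 × 3/16 = 26.0625
  smooth-fruited bitter: 139 × 3/16 = 26.0625
  smooth-fruited non-bitter: 139 × 1/16 = 8.6875
χ² = Σ (O − E)² / E
  spiny-fruited bitter: (80 − 78.1875)² / 78.1875 = 0.0420
  spiny-fruited non-bitter: (25 − 26.0625)² / 26.0625 = 0.0433
  smooth-fruited bitter: (26 − 26.0625)² / 26.0625 = 0.0001
  smooth-fruited non-bitter: (8 − 8.6875)² / 8.6875 = 0.0544
χ² = 0.0420 + 0.0433 + 0.0001 + 0.0544 = 0.1398 ≈ 0.140
Degrees of freedom = 4 − 1 = 3; critical value at α = 0.05 is 7.815.
Since 0.140 < 7.815, we fail to reject the null hypothesis — the data are consistent with the 9:3:3:1 ratio.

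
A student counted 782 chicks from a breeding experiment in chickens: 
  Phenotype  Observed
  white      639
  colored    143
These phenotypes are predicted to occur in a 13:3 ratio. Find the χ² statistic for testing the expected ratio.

Expected counts for N = 782 under a 13:3 ratio (total parts = 16):
  white: 782 × 13/16 = 635.375
  colored: 782 × 3/16 = 146.625
χ² = Σ (O − E)² / E
  white: (639 − 635.375)² / 635.375 = 0.0207
  colored: (143 − 146.625)² / 146.625 = 0.0896
χ² = 0.0207 + 0.0896 = 0.1103 ≈ 0.110

0.110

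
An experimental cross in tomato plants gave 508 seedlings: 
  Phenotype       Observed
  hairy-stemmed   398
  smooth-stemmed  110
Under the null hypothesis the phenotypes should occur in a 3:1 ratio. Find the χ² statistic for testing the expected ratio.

3.034

Under the 3:1 hypothesis (Σ ratio = 4, N = 508):
  hairy-stemmed: 508 × 3/4 = 381
  smooth-stemmed: 508 × 1/4 = 127
χ² = Σ (O − E)² / E
  hairy-stemmed: (398 − 381)² / 381 = 0.7585
  smooth-stemmed: (110 − 127)² / 127 = 2.2756
χ² = 0.7585 + 2.2756 = 3.0341 ≈ 3.034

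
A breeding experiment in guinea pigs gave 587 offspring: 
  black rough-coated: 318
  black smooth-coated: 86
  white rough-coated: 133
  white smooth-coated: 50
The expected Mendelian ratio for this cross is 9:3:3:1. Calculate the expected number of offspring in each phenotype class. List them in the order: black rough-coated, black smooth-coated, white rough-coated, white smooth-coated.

330.1875, 110.0625, 110.0625, 36.6875

Expected counts for N = 587 under a 9:3:3:1 ratio (total parts = 16):
  black rough-coated: 587 × 9/16 = 330.1875
  black smooth-coated: 587 × 3/16 = 110.0625
  white rough-coated: 587 × 3/16 = 110.0625
  white smooth-coated: 587 × 1/16 = 36.6875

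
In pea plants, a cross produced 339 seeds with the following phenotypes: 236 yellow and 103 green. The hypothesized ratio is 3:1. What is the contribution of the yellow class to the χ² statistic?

Under the 3:1 hypothesis (Σ ratio = 4, N = 339):
  yellow: 339 × 3/4 = 254.25
  green: 339 × 1/4 = 84.75
Contribution of yellow: (236 − 254.25)² / 254.25 = 1.3100

1.310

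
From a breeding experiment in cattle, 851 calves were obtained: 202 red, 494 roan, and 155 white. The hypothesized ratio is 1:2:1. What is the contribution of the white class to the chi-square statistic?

15.676

The 1:2:1 ratio has 4 parts, so with N = 851 the expected counts are:
  red: 851 × 1/4 = 212.75
  roan: 851 × 2/4 = 425.5
  white: 851 × 1/4 = 212.75
Contribution of white: (155 − 212.75)² / 212.75 = 15.6760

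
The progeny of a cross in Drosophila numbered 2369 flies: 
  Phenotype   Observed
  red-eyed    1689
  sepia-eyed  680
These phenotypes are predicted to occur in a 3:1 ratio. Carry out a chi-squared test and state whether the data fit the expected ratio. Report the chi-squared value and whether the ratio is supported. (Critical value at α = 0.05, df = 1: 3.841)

Total ratio parts = 4. Expected numbers out of 2369:
  red-eyed: 2369 × 3/4 = 1776.75
  sepia-eyed: 2369 × 1/4 = 592.25
χ² = Σ (O − E)² / E
  red-eyed: (1689 − 1776.75)² / 1776.75 = 4.3338
  sepia-eyed: (680 − 592.25)² / 592.25 = 13.0014
χ² = 4.3338 + 13.0014 = 17.3352 ≈ 17.335
Degrees of freedom = 2 − 1 = 1; critical value at α = 0.05 is 3.841.
Since 17.335 > 3.841, we reject the null hypothesis — the data do not fit the 3:1 ratio.

17.335; not consistent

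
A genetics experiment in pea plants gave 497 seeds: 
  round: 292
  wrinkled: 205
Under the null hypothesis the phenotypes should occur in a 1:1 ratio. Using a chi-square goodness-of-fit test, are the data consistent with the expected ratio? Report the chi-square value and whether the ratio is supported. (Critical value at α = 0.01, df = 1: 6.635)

15.229; not consistent

Total ratio parts = 2. Expected numbers out of 497:
  round: 497 × 1/2 = 248.5
  wrinkled: 497 × 1/2 = 248.5
χ² = Σ (O − E)² / E
  round: (292 − 248.5)² / 248.5 = 7.6147
  wrinkled: (205 − 248.5)² / 248.5 = 7.6147
χ² = 7.6147 + 7.6147 = 15.2294 ≈ 15.229
Degrees of freedom = 2 − 1 = 1; critical value at α = 0.01 is 6.635.
Since 15.229 > 6.635, we reject the null hypothesis — the data do not fit the 1:1 ratio.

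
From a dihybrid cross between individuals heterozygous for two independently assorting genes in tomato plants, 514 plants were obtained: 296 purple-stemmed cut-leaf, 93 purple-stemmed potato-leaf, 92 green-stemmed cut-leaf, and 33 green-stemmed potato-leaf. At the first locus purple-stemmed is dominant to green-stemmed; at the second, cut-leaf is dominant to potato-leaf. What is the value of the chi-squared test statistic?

A dihybrid F₂ with independent assortment and complete dominance at both loci gives a 9:3:3:1 phenotypic ratio.
Total ratio parts = 16. Expected numbers out of 514:
  purple-stemmed cut-leaf: 514 × 9/16 = 289.125
  purple-stemmed potato-leaf: 514 × 3/16 = 96.375
  green-stemmed cut-leaf: 514 × 3/16 = 96.375
  green-stemmed potato-leaf: 514 × 1/16 = 32.125
χ² = Σ (O − E)² / E
  purple-stemmed cut-leaf: (296 − 289.125)² / 289.125 = 0.1635
  purple-stemmed potato-leaf: (93 − 96.375)² / 96.375 = 0.1182
  green-stemmed cut-leaf: (92 − 96.375)² / 96.375 = 0.1986
  green-stemmed potato-leaf: (33 − 32.125)² / 32.125 = 0.0238
χ² = 0.1635 + 0.1182 + 0.1986 + 0.0238 = 0.5041 ≈ 0.504

0.504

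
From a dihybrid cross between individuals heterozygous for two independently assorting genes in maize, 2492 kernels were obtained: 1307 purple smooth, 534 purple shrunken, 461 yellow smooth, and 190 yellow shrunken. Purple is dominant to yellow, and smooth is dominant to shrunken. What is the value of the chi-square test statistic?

23.556

A dihybrid F₂ with independent assortment and complete dominance at both loci gives a 9:3:3:1 phenotypic ratio.
Under the 9:3:3:1 hypothesis (Σ ratio = 16, N = 2492):
  purple smooth: 2492 × 9/16 = 1401.75
  purple shrunken: 2492 × 3/16 = 467.25
  yellow smooth: 2492 × 3/16 = 467.25
  yellow shrunken: 2492 × 1/16 = 155.75
χ² = Σ (O − E)² / E
  purple smooth: (1307 − 1401.75)² / 1401.75 = 6.4045
  purple shrunken: (534 − 467.25)² / 467.25 = 9.5357
  yellow smooth: (461 − 467.25)² / 467.25 = 0.0836
  yellow shrunken: (190 − 155.75)² / 155.75 = 7.5317
χ² = 6.4045 + 9.5357 + 0.0836 + 7.5317 = 23.5555 ≈ 23.556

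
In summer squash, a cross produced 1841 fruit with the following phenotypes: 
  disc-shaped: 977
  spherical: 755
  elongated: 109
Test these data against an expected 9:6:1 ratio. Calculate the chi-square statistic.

9.681

Expected counts for N = 1841 under a 9:6:1 ratio (total parts = 16):
  disc-shaped: 1841 × 9/16 = 1035.5625
  spherical: 1841 × 6/16 = 690.375
  elongated: 1841 × 1/16 = 115.0625
χ² = Σ (O − E)² / E
  disc-shaped: (977 − 1035.5625)² / 1035.5625 = 3.3118
  spherical: (755 − 690.375)² / 690.375 = 6.0495
  elongated: (109 − 115.0625)² / 115.0625 = 0.3194
χ² = 3.3118 + 6.0495 + 0.3194 = 9.6807 ≈ 9.681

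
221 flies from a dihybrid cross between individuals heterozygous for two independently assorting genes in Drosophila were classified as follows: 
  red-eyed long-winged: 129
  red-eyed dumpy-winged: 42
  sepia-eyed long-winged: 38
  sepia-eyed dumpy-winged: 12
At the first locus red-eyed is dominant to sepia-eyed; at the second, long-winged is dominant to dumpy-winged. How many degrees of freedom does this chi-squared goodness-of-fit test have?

3

A dihybrid F₂ with independent assortment and complete dominance at both loci gives a 9:3:3:1 phenotypic ratio.
A goodness-of-fit test with 4 phenotype classes has df = 4 − 1 = 3.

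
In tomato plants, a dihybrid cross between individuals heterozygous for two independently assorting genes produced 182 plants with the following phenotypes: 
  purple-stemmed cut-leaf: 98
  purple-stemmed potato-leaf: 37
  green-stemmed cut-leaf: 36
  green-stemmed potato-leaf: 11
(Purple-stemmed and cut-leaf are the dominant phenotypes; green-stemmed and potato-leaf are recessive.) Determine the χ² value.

0.545

A dihybrid F₂ with independent assortment and complete dominance at both loci gives a 9:3:3:1 phenotypic ratio.
The 9:3:3:1 ratio has 16 parts, so with N = 182 the expected counts are:
  purple-stemmed cut-leaf: 182 × 9/16 = 102.375
  purple-stemmed potato-leaf: 182 × 3/16 = 34.125
  green-stemmed cut-leaf: 182 × 3/16 = 34.125
  green-stemmed potato-leaf: 182 × 1/16 = 11.375
χ² = Σ (O − E)² / E
  purple-stemmed cut-leaf: (98 − 102.375)² / 102.375 = 0.1870
  purple-stemmed potato-leaf: (37 − 34.125)² / 34.125 = 0.2422
  green-stemmed cut-leaf: (36 − 34.125)² / 34.125 = 0.1030
  green-stemmed potato-leaf: (11 − 11.375)² / 11.375 = 0.0124
χ² = 0.1870 + 0.2422 + 0.1030 + 0.0124 = 0.5446 ≈ 0.545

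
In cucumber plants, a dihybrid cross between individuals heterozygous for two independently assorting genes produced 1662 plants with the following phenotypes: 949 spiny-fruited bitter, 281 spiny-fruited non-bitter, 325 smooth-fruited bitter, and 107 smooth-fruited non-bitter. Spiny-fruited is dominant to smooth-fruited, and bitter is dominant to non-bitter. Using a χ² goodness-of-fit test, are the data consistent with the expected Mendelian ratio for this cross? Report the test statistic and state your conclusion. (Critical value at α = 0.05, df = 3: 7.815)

3.891; consistent

A dihybrid F₂ with independent assortment and complete dominance at both loci gives a 9:3:3:1 phenotypic ratio.
Under the 9:3:3:1 hypothesis (Σ ratio = 16, N = 1662):
  spiny-fruited bitter: 1662 × 9/16 = 934.875
  spiny-fruited non-bitter: 1662 × 3/16 = 311.625
  smooth-fruited bitter: 1662 × 3/16 = 311.625
  smooth-fruited non-bitter: 1662 × 1/16 = 103.875
χ² = Σ (O − E)² / E
  spiny-fruited bitter: (949 − 934.875)² / 934.875 = 0.2134
  spiny-fruited non-bitter: (281 − 311.625)² / 311.625 = 3.0097
  smooth-fruited bitter: (325 − 311.625)² / 311.625 = 0.5741
  smooth-fruited non-bitter: (107 − 103.875)² / 103.875 = 0.0940
χ² = 0.2134 + 3.0097 + 0.5741 + 0.0940 = 3.8912 ≈ 3.891
Degrees of freedom = 4 − 1 = 3; critical value at α = 0.05 is 7.815.
Since 3.891 < 7.815, we fail to reject the null hypothesis — the data are consistent with the 9:3:3:1 ratio.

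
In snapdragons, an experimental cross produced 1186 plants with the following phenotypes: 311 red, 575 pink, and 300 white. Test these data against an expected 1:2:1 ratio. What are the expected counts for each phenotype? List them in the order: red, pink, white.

Total ratio parts = 4. Expected numbers out of 1186:
  red: 1186 × 1/4 = 296.5
  pink: 1186 × 2/4 = 593
  white: 1186 × 1/4 = 296.5

296.5, 593, 296.5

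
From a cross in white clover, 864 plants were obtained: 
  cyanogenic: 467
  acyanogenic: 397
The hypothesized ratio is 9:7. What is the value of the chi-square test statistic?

1.698

Expected counts for N = 864 under a 9:7 ratio (total parts = 16):
  cyanogenic: 864 × 9/16 = 486
  acyanogenic: 864 × 7/16 = 378
χ² = Σ (O − E)² / E
  cyanogenic: (467 − 486)² / 486 = 0.7428
  acyanogenic: (397 − 378)² / 378 = 0.9550
χ² = 0.7428 + 0.9550 = 1.6978 ≈ 1.698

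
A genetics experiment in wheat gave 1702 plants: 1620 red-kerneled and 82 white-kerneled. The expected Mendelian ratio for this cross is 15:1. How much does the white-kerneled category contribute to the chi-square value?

Total ratio parts = 16. Expected numbers out of 1702:
  red-kerneled: 1702 × 15/16 = 1595.625
  white-kerneled: 1702 × 1/16 = 106.375
Contribution of white-kerneled: (82 − 106.375)² / 106.375 = 5.5853

5.585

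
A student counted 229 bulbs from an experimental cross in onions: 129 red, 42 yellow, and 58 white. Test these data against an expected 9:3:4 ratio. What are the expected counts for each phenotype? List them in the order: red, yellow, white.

Under the 9:3:4 hypothesis (Σ ratio = 16, N = 229):
  red: 229 × 9/16 = 128.8125
  yellow: 229 × 3/16 = 42.9375
  white: 229 × 4/16 = 57.25

128.8125, 42.9375, 57.25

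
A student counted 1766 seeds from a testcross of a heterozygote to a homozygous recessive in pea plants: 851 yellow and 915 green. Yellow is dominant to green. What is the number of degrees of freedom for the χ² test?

1

A testcross of a heterozygote (Aa × aa) gives a 1:1 phenotypic ratio.
A goodness-of-fit test with 2 phenotype classes has df = 2 − 1 = 1.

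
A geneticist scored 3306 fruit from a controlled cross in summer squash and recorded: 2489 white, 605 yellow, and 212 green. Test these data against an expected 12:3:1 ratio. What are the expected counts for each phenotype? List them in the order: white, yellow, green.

The 12:3:1 ratio has 16 parts, so with N = 3306 the expected counts are:
  white: 3306 × 12/16 = 2479.5
  yellow: 3306 × 3/16 = 619.875
  green: 3306 × 1/16 = 206.625

2479.5, 619.875, 206.625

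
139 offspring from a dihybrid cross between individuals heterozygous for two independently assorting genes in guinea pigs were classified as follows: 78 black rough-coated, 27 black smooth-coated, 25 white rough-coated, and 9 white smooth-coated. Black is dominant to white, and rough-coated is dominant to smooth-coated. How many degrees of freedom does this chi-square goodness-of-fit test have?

3

A dihybrid F₂ with independent assortment and complete dominance at both loci gives a 9:3:3:1 phenotypic ratio.
A goodness-of-fit test with 4 phenotype classes has df = 4 − 1 = 3.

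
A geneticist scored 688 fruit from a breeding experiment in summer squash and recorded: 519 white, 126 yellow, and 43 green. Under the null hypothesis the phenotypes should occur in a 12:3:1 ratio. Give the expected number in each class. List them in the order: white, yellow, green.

The 12:3:1 ratio has 16 parts, so with N = 688 the expected counts are:
  white: 688 × 12/16 = 516
  yellow: 688 × 3/16 = 129
  green: 688 × 1/16 = 43

516, 129, 43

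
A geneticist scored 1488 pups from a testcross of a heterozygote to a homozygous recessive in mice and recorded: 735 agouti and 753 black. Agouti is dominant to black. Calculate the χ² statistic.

A testcross of a heterozygote (Aa × aa) gives a 1:1 phenotypic ratio.
Under the 1:1 hypothesis (Σ ratio = 2, N = 1488):
  agouti: 1488 × 1/2 = 744
  black: 1488 × 1/2 = 744
χ² = Σ (O − E)² / E
  agouti: (735 − 744)² / 744 = 0.1089
  black: (753 − 744)² / 744 = 0.1089
χ² = 0.1089 + 0.1089 = 0.2178 ≈ 0.218

0.218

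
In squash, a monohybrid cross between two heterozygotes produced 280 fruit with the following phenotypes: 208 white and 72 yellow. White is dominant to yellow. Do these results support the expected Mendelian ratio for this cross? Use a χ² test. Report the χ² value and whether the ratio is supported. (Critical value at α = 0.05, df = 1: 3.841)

0.076; consistent

For a monohybrid cross between heterozygotes with complete dominance, the expected phenotypic ratio is 3:1.
Total ratio parts = 4. Expected numbers out of 280:
  white: 280 × 3/4 = 210
  yellow: 280 × 1/4 = 70
χ² = Σ (O − E)² / E
  white: (208 − 210)² / 210 = 0.0190
  yellow: (72 − 70)² / 70 = 0.0571
χ² = 0.0190 + 0.0571 = 0.0761 ≈ 0.076
Degrees of freedom = 2 − 1 = 1; critical value at α = 0.05 is 3.841.
Since 0.076 < 3.841, we fail to reject the null hypothesis — the data are consistent with the 3:1 ratio.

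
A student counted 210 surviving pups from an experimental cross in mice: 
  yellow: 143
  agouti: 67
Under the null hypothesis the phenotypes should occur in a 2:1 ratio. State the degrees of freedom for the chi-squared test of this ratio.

A goodness-of-fit test with 2 phenotype classes has df = 2 − 1 = 1.

1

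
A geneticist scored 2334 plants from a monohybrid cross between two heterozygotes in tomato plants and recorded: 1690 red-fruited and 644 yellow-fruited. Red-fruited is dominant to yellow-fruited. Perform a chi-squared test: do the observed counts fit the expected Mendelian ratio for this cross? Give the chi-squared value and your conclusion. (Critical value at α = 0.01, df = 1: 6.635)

8.364; not consistent

For a monohybrid cross between heterozygotes with complete dominance, the expected phenotypic ratio is 3:1.
Under the 3:1 hypothesis (Σ ratio = 4, N = 2334):
  red-fruited: 2334 × 3/4 = 1750.5
  yellow-fruited: 2334 × 1/4 = 583.5
χ² = Σ (O − E)² / E
  red-fruited: (1690 − 1750.5)² / 1750.5 = 2.0910
  yellow-fruited: (644 − 583.5)² / 583.5 = 6.2729
χ² = 2.0910 + 6.2729 = 8.3639 ≈ 8.364
Degrees of freedom = 2 − 1 = 1; critical value at α = 0.01 is 6.635.
Since 8.364 > 6.635, we reject the null hypothesis — the data do not fit the 3:1 ratio.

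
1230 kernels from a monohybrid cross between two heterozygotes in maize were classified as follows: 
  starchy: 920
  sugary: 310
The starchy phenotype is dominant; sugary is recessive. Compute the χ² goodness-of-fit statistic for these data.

0.027

For a monohybrid cross between heterozygotes with complete dominance, the expected phenotypic ratio is 3:1.
The 3:1 ratio has 4 parts, so with N = 1230 the expected counts are:
  starchy: 1230 × 3/4 = 922.5
  sugary: 1230 × 1/4 = 307.5
χ² = Σ (O − E)² / E
  starchy: (920 − 922.5)² / 922.5 = 0.0068
  sugary: (310 − 307.5)² / 307.5 = 0.0203
χ² = 0.0068 + 0.0203 = 0.0271 ≈ 0.027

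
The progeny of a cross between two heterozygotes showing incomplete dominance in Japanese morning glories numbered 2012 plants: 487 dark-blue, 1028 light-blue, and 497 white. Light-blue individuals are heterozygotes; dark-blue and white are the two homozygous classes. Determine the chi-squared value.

With incomplete dominance, a heterozygote × heterozygote cross gives a 1:2:1 phenotypic ratio.
Expected counts for N = 2012 under a 1:2:1 ratio (total parts = 4):
  dark-blue: 2012 × 1/4 = 503
  light-blue: 2012 × 2/4 = 1006
  white: 2012 × 1/4 = 503
χ² = Σ (O − E)² / E
  dark-blue: (487 − 503)² / 503 = 0.5089
  light-blue: (1028 − 1006)² / 1006 = 0.4811
  white: (497 − 503)² / 503 = 0.0716
χ² = 0.5089 + 0.4811 + 0.0716 = 1.0616 ≈ 1.062

1.062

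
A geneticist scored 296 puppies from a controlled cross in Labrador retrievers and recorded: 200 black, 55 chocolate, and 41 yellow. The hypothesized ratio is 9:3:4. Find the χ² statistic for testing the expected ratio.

21.461

Expected counts for N = 296 under a 9:3:4 ratio (total parts = 16):
  black: 296 × 9/16 = 166.5
  chocolate: 296 × 3/16 = 55.5
  yellow: 296 × 4/16 = 74
χ² = Σ (O − E)² / E
  black: (200 − 166.5)² / 166.5 = 6.7402
  chocolate: (55 − 55.5)² / 55.5 = 0.0045
  yellow: (41 − 74)² / 74 = 14.7162
χ² = 6.7402 + 0.0045 + 14.7162 = 21.4609 ≈ 21.461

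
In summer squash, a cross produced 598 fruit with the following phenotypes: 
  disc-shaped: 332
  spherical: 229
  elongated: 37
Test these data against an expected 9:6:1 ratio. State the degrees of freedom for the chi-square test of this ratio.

A goodness-of-fit test with 3 phenotype classes has df = 3 − 1 = 2.

2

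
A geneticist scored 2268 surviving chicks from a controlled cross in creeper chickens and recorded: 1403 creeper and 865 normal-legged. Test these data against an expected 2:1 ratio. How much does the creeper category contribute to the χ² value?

7.858

Expected counts for N = 2268 under a 2:1 ratio (total parts = 3):
  creeper: 2268 × 2/3 = 1512
  normal-legged: 2268 × 1/3 = 756
Contribution of creeper: (1403 − 1512)² / 1512 = 7.8578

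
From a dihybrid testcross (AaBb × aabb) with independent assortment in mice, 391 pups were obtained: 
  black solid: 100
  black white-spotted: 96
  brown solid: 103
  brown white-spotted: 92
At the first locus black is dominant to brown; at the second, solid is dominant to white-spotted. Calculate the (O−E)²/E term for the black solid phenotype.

A dihybrid testcross with independent assortment gives a 1:1:1:1 ratio.
Total ratio parts = 4. Expected numbers out of 391:
  black solid: 391 × 1/4 = 97.75
  black white-spotted: 391 × 1/4 = 97.75
  brown solid: 391 × 1/4 = 97.75
  brown white-spotted: 391 × 1/4 = 97.75
Contribution of black solid: (100 − 97.75)² / 97.75 = 0.0518

0.052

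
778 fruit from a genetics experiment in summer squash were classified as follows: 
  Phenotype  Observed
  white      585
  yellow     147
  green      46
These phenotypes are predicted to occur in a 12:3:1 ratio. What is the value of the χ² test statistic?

0.154

Under the 12:3:1 hypothesis (Σ ratio = 16, N = 778):
  white: 778 × 12/16 = 583.5
  yellow: 778 × 3/16 = 145.875
  green: 778 × 1/16 = 48.625
χ² = Σ (O − E)² / E
  white: (585 − 583.5)² / 583.5 = 0.0039
  yellow: (147 − 145.875)² / 145.875 = 0.0087
  green: (46 − 48.625)² / 48.625 = 0.1417
χ² = 0.0039 + 0.0087 + 0.1417 = 0.1543 ≈ 0.154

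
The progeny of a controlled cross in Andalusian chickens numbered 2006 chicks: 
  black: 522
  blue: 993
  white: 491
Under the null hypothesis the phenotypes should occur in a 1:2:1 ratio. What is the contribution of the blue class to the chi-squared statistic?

0.100

Expected counts for N = 2006 under a 1:2:1 ratio (total parts = 4):
  black: 2006 × 1/4 = 501.5
  blue: 2006 × 2/4 = 1003
  white: 2006 × 1/4 = 501.5
Contribution of blue: (993 − 1003)² / 1003 = 0.0997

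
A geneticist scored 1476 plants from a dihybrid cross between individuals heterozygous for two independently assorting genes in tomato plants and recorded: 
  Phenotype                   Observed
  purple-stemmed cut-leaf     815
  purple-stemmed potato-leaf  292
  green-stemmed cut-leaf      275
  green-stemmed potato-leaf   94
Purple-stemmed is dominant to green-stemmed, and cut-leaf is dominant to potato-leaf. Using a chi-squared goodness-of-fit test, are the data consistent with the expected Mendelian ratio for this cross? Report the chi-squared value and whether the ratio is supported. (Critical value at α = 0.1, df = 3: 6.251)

A dihybrid F₂ with independent assortment and complete dominance at both loci gives a 9:3:3:1 phenotypic ratio.
The 9:3:3:1 ratio has 16 parts, so with N = 1476 the expected counts are:
  purple-stemmed cut-leaf: 1476 × 9/16 = 830.25
  purple-stemmed potato-leaf: 1476 × 3/16 = 276.75
  green-stemmed cut-leaf: 1476 × 3/16 = 276.75
  green-stemmed potato-leaf: 1476 × 1/16 = 92.25
χ² = Σ (O − E)² / E
  purple-stemmed cut-leaf: (815 − 830.25)² / 830.25 = 0.2801
  purple-stemmed potato-leaf: (292 − 276.75)² / 276.75 = 0.8403
  green-stemmed cut-leaf: (275 − 276.75)² / 276.75 = 0.0111
  green-stemmed potato-leaf: (94 − 92.25)² / 92.25 = 0.0332
χ² = 0.2801 + 0.8403 + 0.0111 + 0.0332 = 1.1647 ≈ 1.165
Degrees of freedom = 4 − 1 = 3; critical value at α = 0.1 is 6.251.
Since 1.165 < 6.251, we fail to reject the null hypothesis — the data are consistent with the 9:3:3:1 ratio.

1.165; consistent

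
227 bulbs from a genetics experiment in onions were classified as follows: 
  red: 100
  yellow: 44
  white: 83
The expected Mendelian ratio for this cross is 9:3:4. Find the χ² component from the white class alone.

Under the 9:3:4 hypothesis (Σ ratio = 16, N = 227):
  red: 227 × 9/16 = 127.6875
  yellow: 227 × 3/16 = 42.5625
  white: 227 × 4/16 = 56.75
Contribution of white: (83 − 56.75)² / 56.75 = 12.1421

12.142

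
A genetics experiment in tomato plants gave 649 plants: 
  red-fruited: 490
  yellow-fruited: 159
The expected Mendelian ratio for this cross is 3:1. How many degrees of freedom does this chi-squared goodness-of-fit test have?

1

A goodness-of-fit test with 2 phenotype classes has df = 2 − 1 = 1.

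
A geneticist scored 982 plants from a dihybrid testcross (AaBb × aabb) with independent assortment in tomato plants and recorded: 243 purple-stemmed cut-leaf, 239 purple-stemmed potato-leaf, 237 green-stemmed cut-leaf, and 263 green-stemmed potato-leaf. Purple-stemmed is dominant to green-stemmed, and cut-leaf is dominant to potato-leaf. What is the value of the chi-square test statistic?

1.739

A dihybrid testcross with independent assortment gives a 1:1:1:1 ratio.
Total ratio parts = 4. Expected numbers out of 982:
  purple-stemmed cut-leaf: 982 × 1/4 = 245.5
  purple-stemmed potato-leaf: 982 × 1/4 = 245.5
  green-stemmed cut-leaf: 982 × 1/4 = 245.5
  green-stemmed potato-leaf: 982 × 1/4 = 245.5
χ² = Σ (O − E)² / E
  purple-stemmed cut-leaf: (243 − 245.5)² / 245.5 = 0.0255
  purple-stemmed potato-leaf: (239 − 245.5)² / 245.5 = 0.1721
  green-stemmed cut-leaf: (237 − 245.5)² / 245.5 = 0.2943
  green-stemmed potato-leaf: (263 − 245.5)² / 245.5 = 1.2475
χ² = 0.0255 + 0.1721 + 0.2943 + 1.2475 = 1.7394 ≈ 1.739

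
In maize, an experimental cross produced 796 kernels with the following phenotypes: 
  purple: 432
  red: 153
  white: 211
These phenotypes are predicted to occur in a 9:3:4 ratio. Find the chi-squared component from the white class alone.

Expected counts for N = 796 under a 9:3:4 ratio (total parts = 16):
  purple: 796 × 9/16 = 447.75
  red: 796 × 3/16 = 149.25
  white: 796 × 4/16 = 199
Contribution of white: (211 − 199)² / 199 = 0.7236

0.724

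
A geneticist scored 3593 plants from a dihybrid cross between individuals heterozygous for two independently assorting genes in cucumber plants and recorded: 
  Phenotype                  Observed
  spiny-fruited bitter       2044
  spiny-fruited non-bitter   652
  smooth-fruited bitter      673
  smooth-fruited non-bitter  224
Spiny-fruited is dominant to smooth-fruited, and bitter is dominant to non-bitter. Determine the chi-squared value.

A dihybrid F₂ with independent assortment and complete dominance at both loci gives a 9:3:3:1 phenotypic ratio.
Under the 9:3:3:1 hypothesis (Σ ratio = 16, N = 3593):
  spiny-fruited bitter: 3593 × 9/16 = 2021.0625
  spiny-fruited non-bitter: 3593 × 3/16 = 673.6875
  smooth-fruited bitter: 3593 × 3/16 = 673.6875
  smooth-fruited non-bitter: 3593 × 1/16 = 224.5625
χ² = Σ (O − E)² / E
  spiny-fruited bitter: (2044 − 2021.0625)² / 2021.0625 = 0.2603
  spiny-fruited non-bitter: (652 − 673.6875)² / 673.6875 = 0.6982
  smooth-fruited bitter: (673 − 673.6875)² / 673.6875 = 0.0007
  smooth-fruited non-bitter: (224 − 224.5625)² / 224.5625 = 0.0014
χ² = 0.2603 + 0.6982 + 0.0007 + 0.0014 = 0.9606 ≈ 0.961

0.961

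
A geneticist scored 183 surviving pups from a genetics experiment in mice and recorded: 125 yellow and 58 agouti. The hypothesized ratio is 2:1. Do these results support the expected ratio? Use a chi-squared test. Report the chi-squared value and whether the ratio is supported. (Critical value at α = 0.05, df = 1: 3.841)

The 2:1 ratio has 3 parts, so with N = 183 the expected counts are:
  yellow: 183 × 2/3 = 122
  agouti: 183 × 1/3 = 61
χ² = Σ (O − E)² / E
  yellow: (125 − 122)² / 122 = 0.0738
  agouti: (58 − 61)² / 61 = 0.1475
χ² = 0.0738 + 0.1475 = 0.2213 ≈ 0.221
Degrees of freedom = 2 − 1 = 1; critical value at α = 0.05 is 3.841.
Since 0.221 < 3.841, we fail to reject the null hypothesis — the data are consistent with the 2:1 ratio.

0.221; consistent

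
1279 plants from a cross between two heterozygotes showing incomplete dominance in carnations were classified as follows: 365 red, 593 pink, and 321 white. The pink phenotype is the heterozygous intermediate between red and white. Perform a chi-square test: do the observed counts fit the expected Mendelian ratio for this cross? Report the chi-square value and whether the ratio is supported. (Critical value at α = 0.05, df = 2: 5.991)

With incomplete dominance, a heterozygote × heterozygote cross gives a 1:2:1 phenotypic ratio.
The 1:2:1 ratio has 4 parts, so with N = 1279 the expected counts are:
  red: 1279 × 1/4 = 319.75
  pink: 1279 × 2/4 = 639.5
  white: 1279 × 1/4 = 319.75
χ² = Σ (O − E)² / E
  red: (365 − 319.75)² / 319.75 = 6.4036
  pink: (593 − 639.5)² / 639.5 = 3.3812
  white: (321 − 319.75)² / 319.75 = 0.0049
χ² = 6.4036 + 3.3812 + 0.0049 = 9.7897 ≈ 9.790
Degrees of freedom = 3 − 1 = 2; critical value at α = 0.05 is 5.991.
Since 9.790 > 5.991, we reject the null hypothesis — the data do not fit the 1:2:1 ratio.

9.790; not consistent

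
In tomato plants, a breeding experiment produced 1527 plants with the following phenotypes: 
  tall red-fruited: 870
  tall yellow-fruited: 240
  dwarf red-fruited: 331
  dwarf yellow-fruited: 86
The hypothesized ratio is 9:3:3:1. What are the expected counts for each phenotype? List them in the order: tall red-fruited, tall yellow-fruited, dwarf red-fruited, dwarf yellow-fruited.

858.9375, 286.3125, 286.3125, 95.4375

Under the 9:3:3:1 hypothesis (Σ ratio = 16, N = 1527):
  tall red-fruited: 1527 × 9/16 = 858.9375
  tall yellow-fruited: 1527 × 3/16 = 286.3125
  dwarf red-fruited: 1527 × 3/16 = 286.3125
  dwarf yellow-fruited: 1527 × 1/16 = 95.4375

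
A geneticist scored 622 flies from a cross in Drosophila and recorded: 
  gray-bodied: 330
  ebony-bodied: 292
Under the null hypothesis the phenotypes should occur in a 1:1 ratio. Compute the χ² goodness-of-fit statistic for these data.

Total ratio parts = 2. Expected numbers out of 622:
  gray-bodied: 622 × 1/2 = 311
  ebony-bodied: 622 × 1/2 = 311
χ² = Σ (O − E)² / E
  gray-bodied: (330 − 311)² / 311 = 1.1608
  ebony-bodied: (292 − 311)² / 311 = 1.1608
χ² = 1.1608 + 1.1608 = 2.3216 ≈ 2.322

2.322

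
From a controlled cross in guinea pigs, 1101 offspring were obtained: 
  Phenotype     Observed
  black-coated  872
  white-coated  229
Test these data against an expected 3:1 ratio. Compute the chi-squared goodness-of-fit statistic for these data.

The 3:1 ratio has 4 parts, so with N = 1101 the expected counts are:
  black-coated: 1101 × 3/4 = 825.75
  white-coated: 1101 × 1/4 = 275.25
χ² = Σ (O − E)² / E
  black-coated: (872 − 825.75)² / 825.75 = 2.5904
  white-coated: (229 − 275.25)² / 275.25 = 7.7713
χ² = 2.5904 + 7.7713 = 10.3617 ≈ 10.362

10.362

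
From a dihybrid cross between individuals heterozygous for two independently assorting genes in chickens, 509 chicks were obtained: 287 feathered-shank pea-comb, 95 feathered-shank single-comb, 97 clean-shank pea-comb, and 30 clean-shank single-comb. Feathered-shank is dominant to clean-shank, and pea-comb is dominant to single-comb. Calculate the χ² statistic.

A dihybrid F₂ with independent assortment and complete dominance at both loci gives a 9:3:3:1 phenotypic ratio.
Expected counts for N = 509 under a 9:3:3:1 ratio (total parts = 16):
  feathered-shank pea-comb: 509 × 9/16 = 286.3125
  feathered-shank single-comb: 509 × 3/16 = 95.4375
  clean-shank pea-comb: 509 × 3/16 = 95.4375
  clean-shank single-comb: 509 × 1/16 = 31.8125
χ² = Σ (O − E)² / E
  feathered-shank pea-comb: (287 − 286.3125)² / 286.3125 = 0.0017
  feathered-shank single-comb: (95 − 95.4375)² / 95.4375 = 0.0020
  clean-shank pea-comb: (97 − 95.4375)² / 95.4375 = 0.0256
  clean-shank single-comb: (30 − 31.8125)² / 31.8125 = 0.1033
χ² = 0.0017 + 0.0020 + 0.0256 + 0.1033 = 0.1326 ≈ 0.133

0.133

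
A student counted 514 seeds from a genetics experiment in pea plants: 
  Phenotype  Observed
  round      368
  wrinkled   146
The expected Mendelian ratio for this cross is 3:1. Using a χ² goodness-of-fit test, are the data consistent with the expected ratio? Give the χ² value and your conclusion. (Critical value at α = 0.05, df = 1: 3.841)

Total ratio parts = 4. Expected numbers out of 514:
  round: 514 × 3/4 = 385.5
  wrinkled: 514 × 1/4 = 128.5
χ² = Σ (O − E)² / E
  round: (368 − 385.5)² / 385.5 = 0.7944
  wrinkled: (146 − 128.5)² / 128.5 = 2.3833
χ² = 0.7944 + 2.3833 = 3.1777 ≈ 3.178
Degrees of freedom = 2 − 1 = 1; critical value at α = 0.05 is 3.841.
Since 3.178 < 3.841, we fail to reject the null hypothesis — the data are consistent with the 3:1 ratio.

3.178; consistent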